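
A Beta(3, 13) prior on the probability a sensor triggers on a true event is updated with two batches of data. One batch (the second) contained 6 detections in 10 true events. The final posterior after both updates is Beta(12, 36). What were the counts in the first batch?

3 detections and 19 misses

Because Beta–binomial updating is additive in the counts, the combined data contributed (α_post−α_prior, β_post−β_prior) successes and failures.
Total across both batches: 12−3=9 detections, 36−13=23 misses.
Subtract the second batch: 9−6=3 detections and 23−4=19 misses.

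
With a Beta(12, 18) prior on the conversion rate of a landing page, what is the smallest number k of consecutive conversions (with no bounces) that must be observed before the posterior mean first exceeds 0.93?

k = 228

After k conversions and 0 bounces the posterior is Beta(12+k, 18), with mean (12+k)/(12+18+k).
Set (12+k)/(30+k) > 0.93 and solve: k > (0.93·30 − 12)/(1 − 0.93) = 227.143.
The smallest integer exceeding 227.143 is 228, and checking k=228: (240)/(258) = 0.9302 > 0.93.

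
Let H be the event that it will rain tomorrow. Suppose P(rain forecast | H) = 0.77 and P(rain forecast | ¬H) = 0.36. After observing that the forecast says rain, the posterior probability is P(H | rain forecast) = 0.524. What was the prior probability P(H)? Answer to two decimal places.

Bayes' rule in odds form gives O(H|E) = O(H)·[P(E|H)/P(E|¬H)], hence O(H) = O(H|E)/LR.
Posterior odds = 0.524/(1−0.524) = 1.1008. LR = 0.77/0.36 = 2.1389.
Prior odds = 1.1008/2.1389 = 0.5147, so P(H) = 0.5147/(1+0.5147) ≈ 0.34.

P(H) = 0.34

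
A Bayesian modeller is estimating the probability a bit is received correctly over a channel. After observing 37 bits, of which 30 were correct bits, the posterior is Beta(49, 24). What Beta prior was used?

Beta(19, 17)

Beta is conjugate to the binomial likelihood: posterior = Beta(a+s, b+f).
So a = 49 − 30 = 19 and b = 24 − 7 = 17.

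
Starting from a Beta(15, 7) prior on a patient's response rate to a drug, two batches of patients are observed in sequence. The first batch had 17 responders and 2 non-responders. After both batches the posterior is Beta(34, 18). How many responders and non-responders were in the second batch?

Sequential conjugate updates are equivalent to a single update on the pooled data, so total successes = posterior α − prior α and total failures = posterior β − prior β.
Total across both batches: 34−15=19 responders, 18−7=11 non-responders.
Subtract the first batch: 19−17=2 responders and 11−2=9 non-responders.

2 responders and 9 non-responders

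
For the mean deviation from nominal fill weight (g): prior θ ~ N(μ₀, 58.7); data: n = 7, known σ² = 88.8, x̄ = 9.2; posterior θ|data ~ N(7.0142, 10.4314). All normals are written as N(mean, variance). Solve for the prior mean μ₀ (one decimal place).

μ₀ = -3.1

With known observation variance, the Normal–Normal posterior has precision τ_n = τ₀ + n/σ² and mean μ_n = (τ₀μ₀ + (n/σ²)x̄)/τ_n.
Here τ₀ = 1/58.7 = 0.017036 and τ_data = 7/88.8 = 0.078829, so τ_n = 0.095865.
Rearranging for μ₀: μ₀ = (μ_n·τ_n − τ_data·x̄)/τ₀ = (7.0142·0.095865 − 0.078829·9.2) / 0.017036 = -0.052811/0.017036 ≈ -3.1.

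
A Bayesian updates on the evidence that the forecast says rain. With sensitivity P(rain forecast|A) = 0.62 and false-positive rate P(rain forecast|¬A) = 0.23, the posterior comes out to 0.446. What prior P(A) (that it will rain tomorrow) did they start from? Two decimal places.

Bayes' rule in odds form gives O(A|E) = O(A)·[P(E|A)/P(E|¬A)], hence O(A) = O(A|E)/LR.
Posterior odds = 0.446/(1−0.446) = 0.8051. LR = 0.62/0.23 = 2.6957.
Prior odds = 0.8051/2.6957 = 0.2987, so P(A) = 0.2987/(1+0.2987) ≈ 0.23.

P(A) = 0.23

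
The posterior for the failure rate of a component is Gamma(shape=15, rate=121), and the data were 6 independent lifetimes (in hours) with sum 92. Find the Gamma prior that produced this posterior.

Gamma–exponential conjugacy: posterior shape = α + n, posterior rate = β + Σtᵢ.
So α = 15 − 6 = 9 and β = 121 − 92 = 29.

Gamma(shape=9, rate=29)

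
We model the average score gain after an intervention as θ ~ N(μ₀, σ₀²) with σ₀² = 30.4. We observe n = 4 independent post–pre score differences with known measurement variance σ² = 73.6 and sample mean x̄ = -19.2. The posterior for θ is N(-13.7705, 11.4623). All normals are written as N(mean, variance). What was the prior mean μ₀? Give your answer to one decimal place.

The posterior mean is a precision-weighted average: μ_n = (τ₀μ₀ + τ_data·x̄)/(τ₀+τ_data), with τ₀=1/σ₀² and τ_data=n/σ².
Here τ₀ = 1/30.4 = 0.032895 and τ_data = 4/73.6 = 0.054348, so τ_n = 0.087243.
Rearranging for μ₀: μ₀ = (μ_n·τ_n − τ_data·x̄)/τ₀ = (-13.7705·0.087243 − 0.054348·-19.2) / 0.032895 = -0.157898/0.032895 ≈ -4.8.

μ₀ = -4.8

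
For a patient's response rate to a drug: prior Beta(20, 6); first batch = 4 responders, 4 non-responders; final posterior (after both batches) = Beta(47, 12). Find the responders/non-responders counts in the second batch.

Sequential conjugate updates are equivalent to a single update on the pooled data, so total successes = posterior α − prior α and total failures = posterior β − prior β.
Total across both batches: 47−20=27 responders, 12−6=6 non-responders.
Subtract the first batch: 27−4=23 responders and 6−4=2 non-responders.

23 responders and 2 non-responders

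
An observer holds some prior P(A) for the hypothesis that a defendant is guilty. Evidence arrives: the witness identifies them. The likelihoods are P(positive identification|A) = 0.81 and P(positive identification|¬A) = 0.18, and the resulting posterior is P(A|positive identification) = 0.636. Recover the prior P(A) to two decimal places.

In odds form, posterior odds = prior odds × likelihood ratio, so prior odds = posterior odds ÷ LR.
Posterior odds = 0.636/(1−0.636) = 1.7473. LR = 0.81/0.18 = 4.5000.
Prior odds = 1.7473/4.5000 = 0.3883, so P(A) = 0.3883/(1+0.3883) ≈ 0.28.

P(A) = 0.28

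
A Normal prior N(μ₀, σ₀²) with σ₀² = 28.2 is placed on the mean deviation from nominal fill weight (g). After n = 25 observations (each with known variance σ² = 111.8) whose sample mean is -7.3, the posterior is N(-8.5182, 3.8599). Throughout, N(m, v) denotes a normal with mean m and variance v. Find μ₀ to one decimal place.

μ₀ = -16.2

The posterior mean is a precision-weighted average: μ_n = (τ₀μ₀ + τ_data·x̄)/(τ₀+τ_data), with τ₀=1/σ₀² and τ_data=n/σ².
Here τ₀ = 1/28.2 = 0.035461 and τ_data = 25/111.8 = 0.223614, so τ_n = 0.259075.
Rearranging for μ₀: μ₀ = (μ_n·τ_n − τ_data·x̄)/τ₀ = (-8.5182·0.259075 − 0.223614·-7.3) / 0.035461 = -0.574470/0.035461 ≈ -16.2.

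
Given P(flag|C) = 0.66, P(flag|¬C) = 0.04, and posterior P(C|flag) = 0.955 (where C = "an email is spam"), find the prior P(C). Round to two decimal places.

In odds form, posterior odds = prior odds × likelihood ratio, so prior odds = posterior odds ÷ LR.
Posterior odds = 0.955/(1−0.955) = 21.2222. LR = 0.66/0.04 = 16.5000.
Prior odds = 21.2222/16.5000 = 1.2862, so P(C) = 1.2862/(1+1.2862) ≈ 0.56.

P(C) = 0.56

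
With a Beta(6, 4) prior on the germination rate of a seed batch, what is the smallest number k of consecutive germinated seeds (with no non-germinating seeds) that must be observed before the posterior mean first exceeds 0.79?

k = 10

After k germinated seeds and 0 non-germinating seeds the posterior is Beta(6+k, 4), with mean (6+k)/(6+4+k).
Set (6+k)/(10+k) > 0.79 and solve: k > (0.79·10 − 6)/(1 − 0.79) = 9.048.
The smallest integer exceeding 9.048 is 10, and checking k=10: (16)/(20) = 0.8000 > 0.79.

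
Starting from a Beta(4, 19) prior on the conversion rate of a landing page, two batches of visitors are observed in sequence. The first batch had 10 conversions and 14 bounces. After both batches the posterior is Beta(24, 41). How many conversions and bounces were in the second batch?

10 conversions and 8 bounces

Because Beta–binomial updating is additive in the counts, the combined data contributed (α_post−α_prior, β_post−β_prior) successes and failures.
Total across both batches: 24−4=20 conversions, 41−19=22 bounces.
Subtract the first batch: 20−10=10 conversions and 22−14=8 bounces.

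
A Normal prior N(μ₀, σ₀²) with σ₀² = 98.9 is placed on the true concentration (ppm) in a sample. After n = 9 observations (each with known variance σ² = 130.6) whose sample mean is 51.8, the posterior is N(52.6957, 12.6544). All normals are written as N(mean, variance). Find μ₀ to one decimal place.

μ₀ = 58.8

With known observation variance, the Normal–Normal posterior has precision τ_n = τ₀ + n/σ² and mean μ_n = (τ₀μ₀ + (n/σ²)x̄)/τ_n.
Here τ₀ = 1/98.9 = 0.010111 and τ_data = 9/130.6 = 0.068913, so τ_n = 0.079024.
Rearranging for μ₀: μ₀ = (μ_n·τ_n − τ_data·x̄)/τ₀ = (52.6957·0.079024 − 0.068913·51.8) / 0.010111 = 0.594532/0.010111 ≈ 58.8.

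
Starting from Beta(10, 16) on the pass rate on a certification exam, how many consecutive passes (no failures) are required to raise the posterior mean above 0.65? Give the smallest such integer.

After k passes and 0 failures the posterior is Beta(10+k, 16), with mean (10+k)/(10+16+k).
Set (10+k)/(26+k) > 0.65 and solve: k > (0.65·26 − 10)/(1 − 0.65) = 19.714.
The smallest integer exceeding 19.714 is 20.

k = 20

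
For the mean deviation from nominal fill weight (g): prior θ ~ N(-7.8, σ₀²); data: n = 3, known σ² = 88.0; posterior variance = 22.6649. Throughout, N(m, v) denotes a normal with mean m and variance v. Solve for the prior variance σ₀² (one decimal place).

Posterior precision equals prior precision plus data precision: 1/σ_n² = 1/σ₀² + n/σ².
So 1/σ₀² = 1/22.6649 − 3/88.0 = 0.044121 − 0.034091 = 0.010030.
Hence σ₀² = 1/0.010030 ≈ 99.7.

σ₀² = 99.7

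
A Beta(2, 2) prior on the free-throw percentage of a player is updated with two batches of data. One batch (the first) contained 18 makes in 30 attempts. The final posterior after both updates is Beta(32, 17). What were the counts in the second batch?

12 makes and 3 misses

Sequential conjugate updates are equivalent to a single update on the pooled data, so total successes = posterior α − prior α and total failures = posterior β − prior β.
Total across both batches: 32−2=30 makes, 17−2=15 misses.
Subtract the first batch: 30−18=12 makes and 15−12=3 misses.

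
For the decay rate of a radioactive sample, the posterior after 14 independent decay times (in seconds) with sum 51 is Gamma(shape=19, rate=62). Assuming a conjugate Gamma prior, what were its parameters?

For an exponential likelihood with a Gamma(α, β) prior on the rate, n observations with total T give posterior Gamma(α+n, β+T).
So α = 19 − 14 = 5 and β = 62 − 51 = 11.

Gamma(shape=5, rate=11)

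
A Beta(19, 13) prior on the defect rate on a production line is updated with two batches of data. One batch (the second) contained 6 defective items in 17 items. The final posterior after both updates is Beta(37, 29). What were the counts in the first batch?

12 defective items and 5 good items

Because Beta–binomial updating is additive in the counts, the combined data contributed (α_post−α_prior, β_post−β_prior) successes and failures.
Total across both batches: 37−19=18 defective items, 29−13=16 good items.
Subtract the second batch: 18−6=12 defective items and 16−11=5 good items.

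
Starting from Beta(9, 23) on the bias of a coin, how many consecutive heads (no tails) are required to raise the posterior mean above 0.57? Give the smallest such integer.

After k heads and 0 tails the posterior is Beta(9+k, 23), with mean (9+k)/(9+23+k).
Set (9+k)/(32+k) > 0.57 and solve: k > (0.57·32 − 9)/(1 − 0.57) = 21.488.
The smallest integer exceeding 21.488 is 22.

k = 22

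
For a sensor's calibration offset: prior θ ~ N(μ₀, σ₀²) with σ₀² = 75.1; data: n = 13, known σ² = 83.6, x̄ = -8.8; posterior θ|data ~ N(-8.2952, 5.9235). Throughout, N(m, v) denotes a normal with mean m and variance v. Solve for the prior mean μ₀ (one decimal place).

μ₀ = -2.4

With known observation variance, the Normal–Normal posterior has precision τ_n = τ₀ + n/σ² and mean μ_n = (τ₀μ₀ + (n/σ²)x̄)/τ_n.
Here τ₀ = 1/75.1 = 0.013316 and τ_data = 13/83.6 = 0.155502, so τ_n = 0.168818.
Rearranging for μ₀: μ₀ = (μ_n·τ_n − τ_data·x̄)/τ₀ = (-8.2952·0.168818 − 0.155502·-8.8) / 0.013316 = -0.031961/0.013316 ≈ -2.4.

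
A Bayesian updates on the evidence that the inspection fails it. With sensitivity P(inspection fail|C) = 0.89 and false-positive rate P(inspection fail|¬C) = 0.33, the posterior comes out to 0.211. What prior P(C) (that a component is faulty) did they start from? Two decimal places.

Bayes' rule in odds form gives O(C|E) = O(C)·[P(E|C)/P(E|¬C)], hence O(C) = O(C|E)/LR.
Posterior odds = 0.211/(1−0.211) = 0.2674. LR = 0.89/0.33 = 2.6970.
Prior odds = 0.2674/2.6970 = 0.0991, so P(C) = 0.0991/(1+0.0991) ≈ 0.09.

P(C) = 0.09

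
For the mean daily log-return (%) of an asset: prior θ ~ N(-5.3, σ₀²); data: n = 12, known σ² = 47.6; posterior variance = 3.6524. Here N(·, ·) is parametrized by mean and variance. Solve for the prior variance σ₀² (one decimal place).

Posterior precision equals prior precision plus data precision: 1/σ_n² = 1/σ₀² + n/σ².
So 1/σ₀² = 1/3.6524 − 12/47.6 = 0.273793 − 0.252101 = 0.021692.
Hence σ₀² = 1/0.021692 ≈ 46.1.

σ₀² = 46.1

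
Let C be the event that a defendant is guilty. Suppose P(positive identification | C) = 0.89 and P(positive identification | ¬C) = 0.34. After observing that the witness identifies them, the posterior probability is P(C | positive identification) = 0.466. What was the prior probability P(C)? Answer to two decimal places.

Bayes' rule in odds form gives O(C|E) = O(C)·[P(E|C)/P(E|¬C)], hence O(C) = O(C|E)/LR.
Posterior odds = 0.466/(1−0.466) = 0.8727. LR = 0.89/0.34 = 2.6176.
Prior odds = 0.8727/2.6176 = 0.3334, so P(C) = 0.3334/(1+0.3334) ≈ 0.25.

P(C) = 0.25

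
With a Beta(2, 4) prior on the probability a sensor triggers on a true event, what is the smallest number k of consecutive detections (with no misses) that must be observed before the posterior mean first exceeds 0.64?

k = 6

After k detections and 0 misses the posterior is Beta(2+k, 4), with mean (2+k)/(2+4+k).
Set (2+k)/(6+k) > 0.64 and solve: k > (0.64·6 − 2)/(1 − 0.64) = 5.111.
The smallest integer exceeding 5.111 is 6, and checking k=6: (8)/(12) = 0.6667 > 0.64.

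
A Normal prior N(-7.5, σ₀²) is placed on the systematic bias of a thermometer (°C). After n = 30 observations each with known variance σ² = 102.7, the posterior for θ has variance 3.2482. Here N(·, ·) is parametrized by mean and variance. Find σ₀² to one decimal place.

σ₀² = 63.5

Posterior precision equals prior precision plus data precision: 1/σ_n² = 1/σ₀² + n/σ².
So 1/σ₀² = 1/3.2482 − 30/102.7 = 0.307863 − 0.292113 = 0.015750.
Hence σ₀² = 1/0.015750 ≈ 63.5.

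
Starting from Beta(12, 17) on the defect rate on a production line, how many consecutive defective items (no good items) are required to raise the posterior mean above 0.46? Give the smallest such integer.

k = 3

After k defective items and 0 good items the posterior is Beta(12+k, 17), with mean (12+k)/(12+17+k).
Set (12+k)/(29+k) > 0.46 and solve: k > (0.46·29 − 12)/(1 − 0.46) = 2.481.
The smallest integer exceeding 2.481 is 3.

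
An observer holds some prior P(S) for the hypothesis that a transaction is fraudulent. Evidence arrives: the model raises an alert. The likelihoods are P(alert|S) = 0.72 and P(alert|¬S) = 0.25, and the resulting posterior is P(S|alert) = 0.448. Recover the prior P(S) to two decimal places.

Bayes' rule in odds form gives O(S|E) = O(S)·[P(E|S)/P(E|¬S)], hence O(S) = O(S|E)/LR.
Posterior odds = 0.448/(1−0.448) = 0.8116. LR = 0.72/0.25 = 2.8800.
Prior odds = 0.8116/2.8800 = 0.2818, so P(S) = 0.2818/(1+0.2818) ≈ 0.22.

P(S) = 0.22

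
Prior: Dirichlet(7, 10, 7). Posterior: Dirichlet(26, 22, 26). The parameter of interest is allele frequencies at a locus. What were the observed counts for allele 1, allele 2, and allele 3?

counts (19, 12, 19)

For a Dirichlet(α) prior with multinomial counts c, the posterior is Dirichlet(α + c) componentwise.
Counts are posterior − prior componentwise: 26−7=19, 22−10=12, 26−7=19.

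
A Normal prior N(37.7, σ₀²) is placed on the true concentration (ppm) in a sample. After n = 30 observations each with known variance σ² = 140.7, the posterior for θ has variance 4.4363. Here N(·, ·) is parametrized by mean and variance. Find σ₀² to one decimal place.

σ₀² = 82.0

Posterior precision equals prior precision plus data precision: 1/σ_n² = 1/σ₀² + n/σ².
So 1/σ₀² = 1/4.4363 − 30/140.7 = 0.225413 − 0.213220 = 0.012193.
Hence σ₀² = 1/0.012193 ≈ 82.0.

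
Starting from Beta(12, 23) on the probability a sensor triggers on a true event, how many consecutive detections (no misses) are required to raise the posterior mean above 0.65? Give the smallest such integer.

k = 31

After k detections and 0 misses the posterior is Beta(12+k, 23), with mean (12+k)/(12+23+k).
Set (12+k)/(35+k) > 0.65 and solve: k > (0.65·35 − 12)/(1 − 0.65) = 30.714.
The smallest integer exceeding 30.714 is 31.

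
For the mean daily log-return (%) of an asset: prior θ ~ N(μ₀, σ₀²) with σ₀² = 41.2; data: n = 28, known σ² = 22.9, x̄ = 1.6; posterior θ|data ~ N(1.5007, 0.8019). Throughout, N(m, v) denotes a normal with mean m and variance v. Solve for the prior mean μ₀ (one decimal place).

μ₀ = -3.5

With known observation variance, the Normal–Normal posterior has precision τ_n = τ₀ + n/σ² and mean μ_n = (τ₀μ₀ + (n/σ²)x̄)/τ_n.
Here τ₀ = 1/41.2 = 0.024272 and τ_data = 28/22.9 = 1.222707, so τ_n = 1.246979.
Rearranging for μ₀: μ₀ = (μ_n·τ_n − τ_data·x̄)/τ₀ = (1.5007·1.246979 − 1.222707·1.6) / 0.024272 = -0.084990/0.024272 ≈ -3.5.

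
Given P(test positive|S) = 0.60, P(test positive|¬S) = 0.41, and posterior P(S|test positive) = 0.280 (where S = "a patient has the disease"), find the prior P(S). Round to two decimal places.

Bayes' rule in odds form gives O(S|E) = O(S)·[P(E|S)/P(E|¬S)], hence O(S) = O(S|E)/LR.
Posterior odds = 0.280/(1−0.280) = 0.3889. LR = 0.60/0.41 = 1.4634.
Prior odds = 0.3889/1.4634 = 0.2658, so P(S) = 0.2658/(1+0.2658) ≈ 0.21.

P(S) = 0.21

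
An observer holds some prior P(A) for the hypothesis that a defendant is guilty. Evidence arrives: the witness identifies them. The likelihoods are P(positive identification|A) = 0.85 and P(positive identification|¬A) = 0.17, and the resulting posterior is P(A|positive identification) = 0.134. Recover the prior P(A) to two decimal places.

In odds form, posterior odds = prior odds × likelihood ratio, so prior odds = posterior odds ÷ LR.
Posterior odds = 0.134/(1−0.134) = 0.1547. LR = 0.85/0.17 = 5.0000.
Prior odds = 0.1547/5.0000 = 0.0309, so P(A) = 0.0309/(1+0.0309) ≈ 0.03.

P(A) = 0.03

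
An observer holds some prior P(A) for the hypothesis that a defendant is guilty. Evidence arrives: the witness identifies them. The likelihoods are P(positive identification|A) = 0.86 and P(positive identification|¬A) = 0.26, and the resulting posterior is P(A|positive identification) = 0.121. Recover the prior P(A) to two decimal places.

Bayes' rule in odds form gives O(A|E) = O(A)·[P(E|A)/P(E|¬A)], hence O(A) = O(A|E)/LR.
Posterior odds = 0.121/(1−0.121) = 0.1377. LR = 0.86/0.26 = 3.3077.
Prior odds = 0.1377/3.3077 = 0.0416, so P(A) = 0.0416/(1+0.0416) ≈ 0.04.

P(A) = 0.04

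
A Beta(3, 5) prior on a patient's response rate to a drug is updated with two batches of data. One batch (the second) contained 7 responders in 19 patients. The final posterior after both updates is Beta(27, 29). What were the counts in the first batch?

Because Beta–binomial updating is additive in the counts, the combined data contributed (α_post−α_prior, β_post−β_prior) successes and failures.
Total across both batches: 27−3=24 responders, 29−5=24 non-responders.
Subtract the second batch: 24−7=17 responders and 24−12=12 non-responders.

17 responders and 12 non-responders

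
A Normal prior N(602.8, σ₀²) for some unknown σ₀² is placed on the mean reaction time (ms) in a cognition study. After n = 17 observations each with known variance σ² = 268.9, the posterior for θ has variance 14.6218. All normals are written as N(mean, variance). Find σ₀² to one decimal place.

For the Normal–Normal model with known σ², precisions add: τ_n = τ₀ + n/σ².
So 1/σ₀² = 1/14.6218 − 17/268.9 = 0.068391 − 0.063221 = 0.005170.
Hence σ₀² = 1/0.005170 ≈ 193.4.

σ₀² = 193.4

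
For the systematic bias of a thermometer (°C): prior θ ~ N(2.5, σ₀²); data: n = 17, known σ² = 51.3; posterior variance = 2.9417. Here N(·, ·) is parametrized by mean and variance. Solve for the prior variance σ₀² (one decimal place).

σ₀² = 116.9

Posterior precision equals prior precision plus data precision: 1/σ_n² = 1/σ₀² + n/σ².
So 1/σ₀² = 1/2.9417 − 17/51.3 = 0.339939 − 0.331384 = 0.008555.
Hence σ₀² = 1/0.008555 ≈ 116.9.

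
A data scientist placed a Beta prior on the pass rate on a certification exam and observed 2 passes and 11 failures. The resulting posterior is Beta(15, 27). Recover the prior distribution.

Beta is conjugate to the binomial likelihood: posterior = Beta(α+s, β+f).
Subtract the data counts: 15−2=13, 27−11=16.

Beta(13, 16)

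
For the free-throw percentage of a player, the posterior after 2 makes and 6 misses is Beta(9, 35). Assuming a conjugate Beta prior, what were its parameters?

Beta(7, 29)

Beta is conjugate to the binomial likelihood: posterior = Beta(a+s, b+f).
So a = 9 − 2 = 7 and b = 35 − 6 = 29.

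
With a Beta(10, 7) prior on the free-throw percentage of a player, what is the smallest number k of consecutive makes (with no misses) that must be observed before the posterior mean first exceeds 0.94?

After k makes and 0 misses the posterior is Beta(10+k, 7), with mean (10+k)/(10+7+k).
Set (10+k)/(17+k) > 0.94 and solve: k > (0.94·17 − 10)/(1 − 0.94) = 99.667.
The smallest integer exceeding 99.667 is 100.

k = 100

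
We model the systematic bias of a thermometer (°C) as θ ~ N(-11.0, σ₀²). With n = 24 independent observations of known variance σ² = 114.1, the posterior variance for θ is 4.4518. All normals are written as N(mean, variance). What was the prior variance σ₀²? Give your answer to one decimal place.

σ₀² = 70.0

For the Normal–Normal model with known σ², precisions add: τ_n = τ₀ + n/σ².
So 1/σ₀² = 1/4.4518 − 24/114.1 = 0.224628 − 0.210342 = 0.014286.
Hence σ₀² = 1/0.014286 ≈ 70.0.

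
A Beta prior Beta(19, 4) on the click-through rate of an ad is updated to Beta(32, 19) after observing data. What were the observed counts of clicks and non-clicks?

13 clicks and 15 non-clicks

A Beta(a, b) prior with s successes and f failures in binomial data gives a Beta(a+s, b+f) posterior.
So s = 32 − 19 = 13 and f = 19 − 4 = 15.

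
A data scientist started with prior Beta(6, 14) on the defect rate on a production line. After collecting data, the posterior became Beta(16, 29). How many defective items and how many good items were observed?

10 defective items and 15 good items

A Beta(α, β) prior with s successes and f failures in binomial data gives a Beta(α+s, β+f) posterior.
So s = 16 − 6 = 10 and f = 29 − 14 = 15.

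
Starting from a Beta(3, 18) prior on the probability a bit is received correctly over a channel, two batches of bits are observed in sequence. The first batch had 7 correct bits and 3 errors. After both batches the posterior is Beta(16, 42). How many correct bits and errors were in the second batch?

6 correct bits and 21 errors

Because Beta–binomial updating is additive in the counts, the combined data contributed (α_post−α_prior, β_post−β_prior) successes and failures.
Total across both batches: 16−3=13 correct bits, 42−18=24 errors.
Subtract the first batch: 13−7=6 correct bits and 24−3=21 errors.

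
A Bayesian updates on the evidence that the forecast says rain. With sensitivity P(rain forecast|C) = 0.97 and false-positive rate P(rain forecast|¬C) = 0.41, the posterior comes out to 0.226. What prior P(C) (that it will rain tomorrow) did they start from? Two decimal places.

In odds form, posterior odds = prior odds × likelihood ratio, so prior odds = posterior odds ÷ LR.
Posterior odds = 0.226/(1−0.226) = 0.2920. LR = 0.97/0.41 = 2.3659.
Prior odds = 0.2920/2.3659 = 0.1234, so P(C) = 0.1234/(1+0.1234) ≈ 0.11.

P(C) = 0.11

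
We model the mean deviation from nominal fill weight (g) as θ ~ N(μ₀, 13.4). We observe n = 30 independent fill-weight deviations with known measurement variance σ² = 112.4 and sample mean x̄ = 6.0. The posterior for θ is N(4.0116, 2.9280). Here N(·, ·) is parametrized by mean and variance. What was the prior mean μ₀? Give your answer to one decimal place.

The posterior mean is a precision-weighted average: μ_n = (τ₀μ₀ + τ_data·x̄)/(τ₀+τ_data), with τ₀=1/σ₀² and τ_data=n/σ².
Here τ₀ = 1/13.4 = 0.074627 and τ_data = 30/112.4 = 0.266904, so τ_n = 0.341531.
Rearranging for μ₀: μ₀ = (μ_n·τ_n − τ_data·x̄)/τ₀ = (4.0116·0.341531 − 0.266904·6.0) / 0.074627 = -0.231338/0.074627 ≈ -3.1.

μ₀ = -3.1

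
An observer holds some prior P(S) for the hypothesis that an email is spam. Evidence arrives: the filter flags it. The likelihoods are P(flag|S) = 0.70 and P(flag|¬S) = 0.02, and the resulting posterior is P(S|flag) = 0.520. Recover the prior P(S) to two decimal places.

P(S) = 0.03

Bayes' rule in odds form gives O(S|E) = O(S)·[P(E|S)/P(E|¬S)], hence O(S) = O(S|E)/LR.
Posterior odds = 0.520/(1−0.520) = 1.0833. LR = 0.70/0.02 = 35.0000.
Prior odds = 1.0833/35.0000 = 0.0310, so P(S) = 0.0310/(1+0.0310) ≈ 0.03.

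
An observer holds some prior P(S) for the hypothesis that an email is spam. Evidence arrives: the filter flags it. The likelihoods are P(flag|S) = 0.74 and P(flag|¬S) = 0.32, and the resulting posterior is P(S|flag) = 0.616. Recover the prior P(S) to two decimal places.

P(S) = 0.41

In odds form, posterior odds = prior odds × likelihood ratio, so prior odds = posterior odds ÷ LR.
Posterior odds = 0.616/(1−0.616) = 1.6042. LR = 0.74/0.32 = 2.3125.
Prior odds = 1.6042/2.3125 = 0.6937, so P(S) = 0.6937/(1+0.6937) ≈ 0.41.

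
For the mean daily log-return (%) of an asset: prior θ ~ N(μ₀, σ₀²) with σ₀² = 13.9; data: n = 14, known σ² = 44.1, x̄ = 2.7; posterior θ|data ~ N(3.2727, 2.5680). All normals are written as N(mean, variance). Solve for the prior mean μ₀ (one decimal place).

μ₀ = 5.8

With known observation variance, the Normal–Normal posterior has precision τ_n = τ₀ + n/σ² and mean μ_n = (τ₀μ₀ + (n/σ²)x̄)/τ_n.
Here τ₀ = 1/13.9 = 0.071942 and τ_data = 14/44.1 = 0.317460, so τ_n = 0.389402.
Rearranging for μ₀: μ₀ = (μ_n·τ_n − τ_data·x̄)/τ₀ = (3.2727·0.389402 − 0.317460·2.7) / 0.071942 = 0.417254/0.071942 ≈ 5.8.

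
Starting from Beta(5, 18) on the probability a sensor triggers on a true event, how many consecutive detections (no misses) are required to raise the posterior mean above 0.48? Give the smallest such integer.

k = 12

After k detections and 0 misses the posterior is Beta(5+k, 18), with mean (5+k)/(5+18+k).
Set (5+k)/(23+k) > 0.48 and solve: k > (0.48·23 − 5)/(1 − 0.48) = 11.615.
The smallest integer exceeding 11.615 is 12, and checking k=12: (17)/(35) = 0.4857 > 0.48.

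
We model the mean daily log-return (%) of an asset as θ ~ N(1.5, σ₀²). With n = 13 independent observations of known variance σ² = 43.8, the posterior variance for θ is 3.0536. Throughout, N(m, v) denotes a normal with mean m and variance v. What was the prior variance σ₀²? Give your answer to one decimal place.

Posterior precision equals prior precision plus data precision: 1/σ_n² = 1/σ₀² + n/σ².
So 1/σ₀² = 1/3.0536 − 13/43.8 = 0.327482 − 0.296804 = 0.030678.
Hence σ₀² = 1/0.030678 ≈ 32.6.

σ₀² = 32.6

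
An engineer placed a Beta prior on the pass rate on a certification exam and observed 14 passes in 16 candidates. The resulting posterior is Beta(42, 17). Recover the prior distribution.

Beta(28, 15)

Under Beta–binomial conjugacy the posterior parameters are (α+s, β+f).
Subtract the data counts: 42−14=28, 17−2=15.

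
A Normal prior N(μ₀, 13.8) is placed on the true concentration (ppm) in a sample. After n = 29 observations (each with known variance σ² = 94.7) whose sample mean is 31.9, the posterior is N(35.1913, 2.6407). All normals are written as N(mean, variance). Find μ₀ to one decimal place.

μ₀ = 49.1

The posterior mean is a precision-weighted average: μ_n = (τ₀μ₀ + τ_data·x̄)/(τ₀+τ_data), with τ₀=1/σ₀² and τ_data=n/σ².
Here τ₀ = 1/13.8 = 0.072464 and τ_data = 29/94.7 = 0.306230, so τ_n = 0.378694.
Rearranging for μ₀: μ₀ = (μ_n·τ_n − τ_data·x̄)/τ₀ = (35.1913·0.378694 − 0.306230·31.9) / 0.072464 = 3.557997/0.072464 ≈ 49.1.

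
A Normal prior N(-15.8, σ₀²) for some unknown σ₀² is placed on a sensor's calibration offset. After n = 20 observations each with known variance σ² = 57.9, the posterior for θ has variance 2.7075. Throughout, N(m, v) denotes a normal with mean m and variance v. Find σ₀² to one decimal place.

Posterior precision equals prior precision plus data precision: 1/σ_n² = 1/σ₀² + n/σ².
So 1/σ₀² = 1/2.7075 − 20/57.9 = 0.369344 − 0.345423 = 0.023921.
Hence σ₀² = 1/0.023921 ≈ 41.8.

σ₀² = 41.8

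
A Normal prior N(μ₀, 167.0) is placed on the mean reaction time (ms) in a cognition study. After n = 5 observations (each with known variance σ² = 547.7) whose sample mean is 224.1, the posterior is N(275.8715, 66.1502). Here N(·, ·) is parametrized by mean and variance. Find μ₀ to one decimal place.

μ₀ = 354.8

The posterior mean is a precision-weighted average: μ_n = (τ₀μ₀ + τ_data·x̄)/(τ₀+τ_data), with τ₀=1/σ₀² and τ_data=n/σ².
Here τ₀ = 1/167.0 = 0.005988 and τ_data = 5/547.7 = 0.009129, so τ_n = 0.015117.
Rearranging for μ₀: μ₀ = (μ_n·τ_n − τ_data·x̄)/τ₀ = (275.8715·0.015117 − 0.009129·224.1) / 0.005988 = 2.124541/0.005988 ≈ 354.8.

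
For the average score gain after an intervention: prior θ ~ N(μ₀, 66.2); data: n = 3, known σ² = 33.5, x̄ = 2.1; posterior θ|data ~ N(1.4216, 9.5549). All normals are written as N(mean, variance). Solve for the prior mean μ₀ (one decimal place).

With known observation variance, the Normal–Normal posterior has precision τ_n = τ₀ + n/σ² and mean μ_n = (τ₀μ₀ + (n/σ²)x̄)/τ_n.
Here τ₀ = 1/66.2 = 0.015106 and τ_data = 3/33.5 = 0.089552, so τ_n = 0.104658.
Rearranging for μ₀: μ₀ = (μ_n·τ_n − τ_data·x̄)/τ₀ = (1.4216·0.104658 − 0.089552·2.1) / 0.015106 = -0.039277/0.015106 ≈ -2.6.

μ₀ = -2.6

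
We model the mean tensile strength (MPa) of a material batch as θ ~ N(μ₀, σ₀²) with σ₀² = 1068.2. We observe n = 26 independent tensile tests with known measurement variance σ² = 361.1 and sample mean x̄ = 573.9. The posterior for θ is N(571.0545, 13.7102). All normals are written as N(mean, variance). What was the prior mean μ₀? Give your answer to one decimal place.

μ₀ = 352.2

The posterior mean is a precision-weighted average: μ_n = (τ₀μ₀ + τ_data·x̄)/(τ₀+τ_data), with τ₀=1/σ₀² and τ_data=n/σ².
Here τ₀ = 1/1068.2 = 0.000936 and τ_data = 26/361.1 = 0.072002, so τ_n = 0.072938.
Rearranging for μ₀: μ₀ = (μ_n·τ_n − τ_data·x̄)/τ₀ = (571.0545·0.072938 − 0.072002·573.9) / 0.000936 = 0.329625/0.000936 ≈ 352.2.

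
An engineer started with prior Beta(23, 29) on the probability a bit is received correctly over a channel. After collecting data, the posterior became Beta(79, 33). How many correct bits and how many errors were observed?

56 correct bits and 4 errors

A Beta(α, β) prior with s successes and f failures in binomial data gives a Beta(α+s, β+f) posterior.
Match parameters: s=79−23=56, f=33−29=4.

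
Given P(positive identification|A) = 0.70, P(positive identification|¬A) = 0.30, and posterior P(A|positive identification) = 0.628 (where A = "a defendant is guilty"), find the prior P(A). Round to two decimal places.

P(A) = 0.42

In odds form, posterior odds = prior odds × likelihood ratio, so prior odds = posterior odds ÷ LR.
Posterior odds = 0.628/(1−0.628) = 1.6882. LR = 0.70/0.30 = 2.3333.
Prior odds = 1.6882/2.3333 = 0.7235, so P(A) = 0.7235/(1+0.7235) ≈ 0.42.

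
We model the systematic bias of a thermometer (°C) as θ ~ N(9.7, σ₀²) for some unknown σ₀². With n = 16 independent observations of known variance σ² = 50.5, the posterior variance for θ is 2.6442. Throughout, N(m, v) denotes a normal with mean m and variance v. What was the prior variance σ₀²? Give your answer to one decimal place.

σ₀² = 16.3

For the Normal–Normal model with known σ², precisions add: τ_n = τ₀ + n/σ².
So 1/σ₀² = 1/2.6442 − 16/50.5 = 0.378186 − 0.316832 = 0.061354.
Hence σ₀² = 1/0.061354 ≈ 16.3.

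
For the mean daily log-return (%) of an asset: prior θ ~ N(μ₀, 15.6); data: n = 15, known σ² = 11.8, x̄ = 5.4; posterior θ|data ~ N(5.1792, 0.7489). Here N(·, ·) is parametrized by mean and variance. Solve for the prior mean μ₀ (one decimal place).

With known observation variance, the Normal–Normal posterior has precision τ_n = τ₀ + n/σ² and mean μ_n = (τ₀μ₀ + (n/σ²)x̄)/τ_n.
Here τ₀ = 1/15.6 = 0.064103 and τ_data = 15/11.8 = 1.271186, so τ_n = 1.335289.
Rearranging for μ₀: μ₀ = (μ_n·τ_n − τ_data·x̄)/τ₀ = (5.1792·1.335289 − 1.271186·5.4) / 0.064103 = 0.051324/0.064103 ≈ 0.8.

μ₀ = 0.8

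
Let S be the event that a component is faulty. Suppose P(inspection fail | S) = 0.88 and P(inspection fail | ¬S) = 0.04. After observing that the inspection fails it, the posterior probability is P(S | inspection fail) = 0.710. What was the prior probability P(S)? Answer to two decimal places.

Bayes' rule in odds form gives O(S|E) = O(S)·[P(E|S)/P(E|¬S)], hence O(S) = O(S|E)/LR.
Posterior odds = 0.710/(1−0.710) = 2.4483. LR = 0.88/0.04 = 22.0000.
Prior odds = 2.4483/22.0000 = 0.1113, so P(S) = 0.1113/(1+0.1113) ≈ 0.10.

P(S) = 0.10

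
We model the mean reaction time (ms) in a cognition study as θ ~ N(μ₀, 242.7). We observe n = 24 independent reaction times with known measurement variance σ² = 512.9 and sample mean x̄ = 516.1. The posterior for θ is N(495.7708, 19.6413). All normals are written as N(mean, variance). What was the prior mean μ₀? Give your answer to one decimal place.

μ₀ = 264.9

The posterior mean is a precision-weighted average: μ_n = (τ₀μ₀ + τ_data·x̄)/(τ₀+τ_data), with τ₀=1/σ₀² and τ_data=n/σ².
Here τ₀ = 1/242.7 = 0.004120 and τ_data = 24/512.9 = 0.046793, so τ_n = 0.050913.
Rearranging for μ₀: μ₀ = (μ_n·τ_n − τ_data·x̄)/τ₀ = (495.7708·0.050913 − 0.046793·516.1) / 0.004120 = 1.091311/0.004120 ≈ 264.9.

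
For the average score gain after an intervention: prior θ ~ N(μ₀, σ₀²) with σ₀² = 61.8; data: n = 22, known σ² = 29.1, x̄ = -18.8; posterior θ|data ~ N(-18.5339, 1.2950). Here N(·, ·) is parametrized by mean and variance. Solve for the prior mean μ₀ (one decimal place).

μ₀ = -6.1

With known observation variance, the Normal–Normal posterior has precision τ_n = τ₀ + n/σ² and mean μ_n = (τ₀μ₀ + (n/σ²)x̄)/τ_n.
Here τ₀ = 1/61.8 = 0.016181 and τ_data = 22/29.1 = 0.756014, so τ_n = 0.772195.
Rearranging for μ₀: μ₀ = (μ_n·τ_n − τ_data·x̄)/τ₀ = (-18.5339·0.772195 − 0.756014·-18.8) / 0.016181 = -0.098722/0.016181 ≈ -6.1.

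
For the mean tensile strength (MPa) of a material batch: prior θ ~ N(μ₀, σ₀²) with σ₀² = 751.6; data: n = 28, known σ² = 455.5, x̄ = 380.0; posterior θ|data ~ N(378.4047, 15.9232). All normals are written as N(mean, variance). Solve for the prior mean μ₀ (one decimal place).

μ₀ = 304.7

The posterior mean is a precision-weighted average: μ_n = (τ₀μ₀ + τ_data·x̄)/(τ₀+τ_data), with τ₀=1/σ₀² and τ_data=n/σ².
Here τ₀ = 1/751.6 = 0.001330 and τ_data = 28/455.5 = 0.061471, so τ_n = 0.062801.
Rearranging for μ₀: μ₀ = (μ_n·τ_n − τ_data·x̄)/τ₀ = (378.4047·0.062801 − 0.061471·380.0) / 0.001330 = 0.405214/0.001330 ≈ 304.7.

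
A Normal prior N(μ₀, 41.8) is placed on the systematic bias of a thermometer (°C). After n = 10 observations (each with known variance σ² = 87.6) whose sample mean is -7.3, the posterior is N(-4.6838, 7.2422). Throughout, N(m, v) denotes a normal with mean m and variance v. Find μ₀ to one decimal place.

μ₀ = 7.8

With known observation variance, the Normal–Normal posterior has precision τ_n = τ₀ + n/σ² and mean μ_n = (τ₀μ₀ + (n/σ²)x̄)/τ_n.
Here τ₀ = 1/41.8 = 0.023923 and τ_data = 10/87.6 = 0.114155, so τ_n = 0.138078.
Rearranging for μ₀: μ₀ = (μ_n·τ_n − τ_data·x̄)/τ₀ = (-4.6838·0.138078 − 0.114155·-7.3) / 0.023923 = 0.186602/0.023923 ≈ 7.8.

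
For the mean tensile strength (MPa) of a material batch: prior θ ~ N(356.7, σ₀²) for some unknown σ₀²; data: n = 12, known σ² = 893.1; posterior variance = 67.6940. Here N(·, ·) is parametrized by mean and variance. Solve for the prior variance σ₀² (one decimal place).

σ₀² = 748.5

For the Normal–Normal model with known σ², precisions add: τ_n = τ₀ + n/σ².
So 1/σ₀² = 1/67.6940 − 12/893.1 = 0.014772 − 0.013436 = 0.001336.
Hence σ₀² = 1/0.001336 ≈ 748.5.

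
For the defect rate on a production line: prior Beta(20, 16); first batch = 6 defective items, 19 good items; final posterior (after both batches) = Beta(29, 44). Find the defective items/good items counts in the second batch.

Because Beta–binomial updating is additive in the counts, the combined data contributed (α_post−α_prior, β_post−β_prior) successes and failures.
Total across both batches: 29−20=9 defective items, 44−16=28 good items.
Subtract the first batch: 9−6=3 defective items and 28−19=9 good items.

3 defective items and 9 good items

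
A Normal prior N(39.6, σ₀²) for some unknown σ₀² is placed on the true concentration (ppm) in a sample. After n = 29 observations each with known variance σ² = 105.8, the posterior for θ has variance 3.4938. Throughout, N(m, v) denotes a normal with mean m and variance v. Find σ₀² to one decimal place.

σ₀² = 82.5

For the Normal–Normal model with known σ², precisions add: τ_n = τ₀ + n/σ².
So 1/σ₀² = 1/3.4938 − 29/105.8 = 0.286221 − 0.274102 = 0.012119.
Hence σ₀² = 1/0.012119 ≈ 82.5.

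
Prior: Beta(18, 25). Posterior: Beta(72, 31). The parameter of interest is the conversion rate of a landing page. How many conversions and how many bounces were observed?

54 conversions and 6 bounces

Under Beta–binomial conjugacy the posterior parameters are (a+s, b+f).
So s = 72 − 18 = 54 and f = 31 − 25 = 6.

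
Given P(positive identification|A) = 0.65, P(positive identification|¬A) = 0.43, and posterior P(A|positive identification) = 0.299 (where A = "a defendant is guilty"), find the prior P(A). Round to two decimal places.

P(A) = 0.22

Bayes' rule in odds form gives O(A|E) = O(A)·[P(E|A)/P(E|¬A)], hence O(A) = O(A|E)/LR.
Posterior odds = 0.299/(1−0.299) = 0.4265. LR = 0.65/0.43 = 1.5116.
Prior odds = 0.4265/1.5116 = 0.2822, so P(A) = 0.2822/(1+0.2822) ≈ 0.22.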